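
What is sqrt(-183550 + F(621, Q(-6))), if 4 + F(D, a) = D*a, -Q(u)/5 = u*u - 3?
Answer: I*sqrt(286019) ≈ 534.81*I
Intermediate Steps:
Q(u) = 15 - 5*u**2 (Q(u) = -5*(u*u - 3) = -5*(u**2 - 3) = -5*(-3 + u**2) = 15 - 5*u**2)
F(D, a) = -4 + D*a
sqrt(-183550 + F(621, Q(-6))) = sqrt(-183550 + (-4 + 621*(15 - 5*(-6)**2))) = sqrt(-183550 + (-4 + 621*(15 - 5*36))) = sqrt(-183550 + (-4 + 621*(15 - 180))) = sqrt(-183550 + (-4 + 621*(-165))) = sqrt(-183550 + (-4 - 102465)) = sqrt(-183550 - 102469) = sqrt(-286019) = I*sqrt(286019)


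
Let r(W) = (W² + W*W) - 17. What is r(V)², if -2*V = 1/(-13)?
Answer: 33005025/114244 ≈ 288.90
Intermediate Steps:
V = 1/26 (V = -½/(-13) = -½*(-1/13) = 1/26 ≈ 0.038462)
r(W) = -17 + 2*W² (r(W) = (W² + W²) - 17 = 2*W² - 17 = -17 + 2*W²)
r(V)² = (-17 + 2*(1/26)²)² = (-17 + 2*(1/676))² = (-17 + 1/338)² = (-5745/338)² = 33005025/114244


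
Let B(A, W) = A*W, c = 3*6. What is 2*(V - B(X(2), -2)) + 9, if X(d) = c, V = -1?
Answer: 79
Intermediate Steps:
c = 18
X(d) = 18
2*(V - B(X(2), -2)) + 9 = 2*(-1 - 18*(-2)) + 9 = 2*(-1 - 1*(-36)) + 9 = 2*(-1 + 36) + 9 = 2*35 + 9 = 70 + 9 = 79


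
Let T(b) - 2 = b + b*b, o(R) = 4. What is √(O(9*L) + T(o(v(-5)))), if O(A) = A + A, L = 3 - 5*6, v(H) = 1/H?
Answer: 4*I*√29 ≈ 21.541*I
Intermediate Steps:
v(H) = 1/H
L = -27 (L = 3 - 30 = -27)
O(A) = 2*A
T(b) = 2 + b + b² (T(b) = 2 + (b + b*b) = 2 + (b + b²) = 2 + b + b²)
√(O(9*L) + T(o(v(-5)))) = √(2*(9*(-27)) + (2 + 4 + 4²)) = √(2*(-243) + (2 + 4 + 16)) = √(-486 + 22) = √(-464) = 4*I*√29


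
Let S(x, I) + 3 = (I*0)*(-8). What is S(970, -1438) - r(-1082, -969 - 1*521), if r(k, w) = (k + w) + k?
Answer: 3651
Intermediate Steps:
r(k, w) = w + 2*k
S(x, I) = -3 (S(x, I) = -3 + (I*0)*(-8) = -3 + 0*(-8) = -3 + 0 = -3)
S(970, -1438) - r(-1082, -969 - 1*521) = -3 - ((-969 - 1*521) + 2*(-1082)) = -3 - ((-969 - 521) - 2164) = -3 - (-1490 - 2164) = -3 - 1*(-3654) = -3 + 3654 = 3651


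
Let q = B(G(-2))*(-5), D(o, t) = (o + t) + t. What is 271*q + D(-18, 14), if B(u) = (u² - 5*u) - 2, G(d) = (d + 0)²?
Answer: 8140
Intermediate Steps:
G(d) = d²
B(u) = -2 + u² - 5*u
D(o, t) = o + 2*t
q = 30 (q = (-2 + ((-2)²)² - 5*(-2)²)*(-5) = (-2 + 4² - 5*4)*(-5) = (-2 + 16 - 20)*(-5) = -6*(-5) = 30)
271*q + D(-18, 14) = 271*30 + (-18 + 2*14) = 8130 + (-18 + 28) = 8130 + 10 = 8140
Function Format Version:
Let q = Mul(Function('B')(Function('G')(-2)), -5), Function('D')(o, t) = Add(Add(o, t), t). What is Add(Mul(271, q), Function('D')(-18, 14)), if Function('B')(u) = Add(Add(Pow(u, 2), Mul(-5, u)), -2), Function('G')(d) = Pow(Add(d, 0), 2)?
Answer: 8140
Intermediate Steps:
Function('G')(d) = Pow(d, 2)
Function('B')(u) = Add(-2, Pow(u, 2), Mul(-5, u))
Function('D')(o, t) = Add(o, Mul(2, t))
q = 30 (q = Mul(Add(-2, Pow(Pow(-2, 2), 2), Mul(-5, Pow(-2, 2))), -5) = Mul(Add(-2, Pow(4, 2), Mul(-5, 4)), -5) = Mul(Add(-2, 16, -20), -5) = Mul(-6, -5) = 30)
Add(Mul(271, q), Function('D')(-18, 14)) = Add(Mul(271, 30), Add(-18, Mul(2, 14))) = Add(8130, Add(-18, 28)) = Add(8130, 10) = 8140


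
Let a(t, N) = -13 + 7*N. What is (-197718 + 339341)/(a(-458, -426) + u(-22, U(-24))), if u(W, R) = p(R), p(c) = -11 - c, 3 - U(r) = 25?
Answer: -141623/2984 ≈ -47.461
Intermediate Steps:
U(r) = -22 (U(r) = 3 - 1*25 = 3 - 25 = -22)
u(W, R) = -11 - R
(-197718 + 339341)/(a(-458, -426) + u(-22, U(-24))) = (-197718 + 339341)/((-13 + 7*(-426)) + (-11 - 1*(-22))) = 141623/((-13 - 2982) + (-11 + 22)) = 141623/(-2995 + 11) = 141623/(-2984) = 141623*(-1/2984) = -141623/2984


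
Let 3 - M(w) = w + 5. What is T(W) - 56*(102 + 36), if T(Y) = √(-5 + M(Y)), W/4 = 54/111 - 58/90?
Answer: -7728 + I*√1961555/555 ≈ -7728.0 + 2.5235*I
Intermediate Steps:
M(w) = -2 - w (M(w) = 3 - (w + 5) = 3 - (5 + w) = 3 + (-5 - w) = -2 - w)
W = -1052/1665 (W = 4*(54/111 - 58/90) = 4*(54*(1/111) - 58*1/90) = 4*(18/37 - 29/45) = 4*(-263/1665) = -1052/1665 ≈ -0.63183)
T(Y) = √(-7 - Y) (T(Y) = √(-5 + (-2 - Y)) = √(-7 - Y))
T(W) - 56*(102 + 36) = √(-7 - 1*(-1052/1665)) - 56*(102 + 36) = √(-7 + 1052/1665) - 56*138 = √(-10603/1665) - 7728 = I*√1961555/555 - 7728 = -7728 + I*√1961555/555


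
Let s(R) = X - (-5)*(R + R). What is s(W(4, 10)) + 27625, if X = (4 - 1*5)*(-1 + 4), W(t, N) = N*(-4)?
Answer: 27222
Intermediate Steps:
W(t, N) = -4*N
X = -3 (X = (4 - 5)*3 = -1*3 = -3)
s(R) = -3 + 10*R (s(R) = -3 - (-5)*(R + R) = -3 - (-5)*2*R = -3 - (-10)*R = -3 + 10*R)
s(W(4, 10)) + 27625 = (-3 + 10*(-4*10)) + 27625 = (-3 + 10*(-40)) + 27625 = (-3 - 400) + 27625 = -403 + 27625 = 27222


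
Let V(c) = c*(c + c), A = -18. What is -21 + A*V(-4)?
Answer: -597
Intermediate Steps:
V(c) = 2*c² (V(c) = c*(2*c) = 2*c²)
-21 + A*V(-4) = -21 - 36*(-4)² = -21 - 36*16 = -21 - 18*32 = -21 - 576 = -597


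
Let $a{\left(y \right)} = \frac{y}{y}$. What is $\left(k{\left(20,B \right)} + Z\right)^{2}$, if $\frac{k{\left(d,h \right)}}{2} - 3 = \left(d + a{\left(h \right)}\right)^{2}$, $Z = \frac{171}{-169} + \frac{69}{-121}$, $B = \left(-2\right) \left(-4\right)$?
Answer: $\frac{328564926849600}{418161601} \approx 7.8574 \cdot 10^{5}$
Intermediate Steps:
$a{\left(y \right)} = 1$
$B = 8$
$Z = - \frac{32352}{20449}$ ($Z = 171 \left(- \frac{1}{169}\right) + 69 \left(- \frac{1}{121}\right) = - \frac{171}{169} - \frac{69}{121} = - \frac{32352}{20449} \approx -1.5821$)
$k{\left(d,h \right)} = 6 + 2 \left(1 + d\right)^{2}$ ($k{\left(d,h \right)} = 6 + 2 \left(d + 1\right)^{2} = 6 + 2 \left(1 + d\right)^{2}$)
$\left(k{\left(20,B \right)} + Z\right)^{2} = \left(\left(6 + 2 \left(1 + 20\right)^{2}\right) - \frac{32352}{20449}\right)^{2} = \left(\left(6 + 2 \cdot 21^{2}\right) - \frac{32352}{20449}\right)^{2} = \left(\left(6 + 2 \cdot 441\right) - \frac{32352}{20449}\right)^{2} = \left(\left(6 + 882\right) - \frac{32352}{20449}\right)^{2} = \left(888 - \frac{32352}{20449}\right)^{2} = \left(\frac{18126360}{20449}\right)^{2} = \frac{328564926849600}{418161601}$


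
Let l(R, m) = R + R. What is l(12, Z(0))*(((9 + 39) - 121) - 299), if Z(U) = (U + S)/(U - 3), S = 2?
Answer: -8928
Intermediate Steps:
Z(U) = (2 + U)/(-3 + U) (Z(U) = (U + 2)/(U - 3) = (2 + U)/(-3 + U))
l(R, m) = 2*R
l(12, Z(0))*(((9 + 39) - 121) - 299) = (2*12)*(((9 + 39) - 121) - 299) = 24*((48 - 121) - 299) = 24*(-73 - 299) = 24*(-372) = -8928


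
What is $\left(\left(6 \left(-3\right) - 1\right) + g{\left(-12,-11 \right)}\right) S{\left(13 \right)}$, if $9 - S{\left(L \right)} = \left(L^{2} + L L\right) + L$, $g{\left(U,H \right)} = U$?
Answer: $10602$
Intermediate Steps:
$S{\left(L \right)} = 9 - L - 2 L^{2}$ ($S{\left(L \right)} = 9 - \left(\left(L^{2} + L L\right) + L\right) = 9 - \left(\left(L^{2} + L^{2}\right) + L\right) = 9 - \left(2 L^{2} + L\right) = 9 - \left(L + 2 L^{2}\right) = 9 - L - 2 L^{2}$)
$\left(\left(6 \left(-3\right) - 1\right) + g{\left(-12,-11 \right)}\right) S{\left(13 \right)} = \left(\left(6 \left(-3\right) - 1\right) - 12\right) \left(9 - 13 - 2 \cdot 13^{2}\right) = \left(\left(-18 - 1\right) - 12\right) \left(9 - 13 - 338\right) = \left(-19 - 12\right) \left(9 - 13 - 338\right) = \left(-31\right) \left(-342\right) = 10602$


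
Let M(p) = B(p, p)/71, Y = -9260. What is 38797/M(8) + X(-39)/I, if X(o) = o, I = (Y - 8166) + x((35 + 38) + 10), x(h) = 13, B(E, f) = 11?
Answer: 4360511260/17413 ≈ 2.5042e+5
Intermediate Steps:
M(p) = 11/71
I = -17413 (I = (-9260 - 8166) + 13 = -17426 + 13 = -17413)
38797/M(8) + X(-39)/I = 38797/(11/71) - 39/(-17413) = 38797*(71/11) - 39*(-1/17413) = 250417 + 39/17413 = 4360511260/17413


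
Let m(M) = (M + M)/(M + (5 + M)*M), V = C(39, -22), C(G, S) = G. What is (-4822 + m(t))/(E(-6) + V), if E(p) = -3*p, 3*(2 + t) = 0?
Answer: -9643/114 ≈ -84.588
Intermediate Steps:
t = -2 (t = -2 + (1/3)*0 = -2 + 0 = -2)
V = 39
m(M) = 2*M/(M + M*(5 + M)) (m(M) = (2*M)/(M + M*(5 + M)) = 2*M/(M + M*(5 + M)))
(-4822 + m(t))/(E(-6) + V) = (-4822 + 2/(6 - 2))/(-3*(-6) + 39) = (-4822 + 2/4)/(18 + 39) = (-4822 + 2*(1/4))/57 = (-4822 + 1/2)*(1/57) = -9643/2*1/57 = -9643/114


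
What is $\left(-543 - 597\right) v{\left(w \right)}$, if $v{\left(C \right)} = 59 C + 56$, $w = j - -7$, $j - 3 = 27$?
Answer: $-2552460$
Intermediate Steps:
$j = 30$ ($j = 3 + 27 = 30$)
$w = 37$ ($w = 30 - -7 = 30 + 7 = 37$)
$v{\left(C \right)} = 56 + 59 C$
$\left(-543 - 597\right) v{\left(w \right)} = \left(-543 - 597\right) \left(56 + 59 \cdot 37\right) = - 1140 \left(56 + 2183\right) = \left(-1140\right) 2239 = -2552460$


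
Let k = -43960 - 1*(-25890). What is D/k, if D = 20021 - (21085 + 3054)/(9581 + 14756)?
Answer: -243613469/219884795 ≈ -1.1079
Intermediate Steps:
k = -18070 (k = -43960 + 25890 = -18070)
D = 487226938/24337 (D = 20021 - 24139/24337 = 487226938/24337 ≈ 20020.)
D/k = (487226938/24337)/(-18070) = (487226938/24337)*(-1/18070) = -243613469/219884795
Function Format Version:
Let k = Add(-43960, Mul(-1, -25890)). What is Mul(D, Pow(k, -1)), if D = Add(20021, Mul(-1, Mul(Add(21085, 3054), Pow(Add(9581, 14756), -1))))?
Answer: Rational(-243613469, 219884795) ≈ -1.1079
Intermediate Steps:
k = -18070 (k = Add(-43960, 25890) = -18070)
D = Rational(487226938, 24337) (D = Add(20021, Mul(-1, Mul(24139, Pow(24337, -1)))) = Add(20021, Mul(-1, Mul(24139, Rational(1, 24337)))) = Add(20021, Mul(-1, Rational(24139, 24337))) = Add(20021, Rational(-24139, 24337)) = Rational(487226938, 24337) ≈ 20020.)
Mul(D, Pow(k, -1)) = Mul(Rational(487226938, 24337), Pow(-18070, -1)) = Mul(Rational(487226938, 24337), Rational(-1, 18070)) = Rational(-243613469, 219884795)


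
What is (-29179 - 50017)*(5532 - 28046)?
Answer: 1783018744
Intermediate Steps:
(-29179 - 50017)*(5532 - 28046) = -79196*(-22514) = 1783018744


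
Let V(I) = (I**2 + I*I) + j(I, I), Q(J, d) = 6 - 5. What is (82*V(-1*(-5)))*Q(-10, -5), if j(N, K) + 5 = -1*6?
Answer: 3198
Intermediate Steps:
Q(J, d) = 1
j(N, K) = -11 (j(N, K) = -5 - 1*6 = -5 - 6 = -11)
V(I) = -11 + 2*I**2 (V(I) = (I**2 + I*I) - 11 = (I**2 + I**2) - 11 = 2*I**2 - 11 = -11 + 2*I**2)
(82*V(-1*(-5)))*Q(-10, -5) = (82*(-11 + 2*(-1*(-5))**2))*1 = (82*(-11 + 2*5**2))*1 = (82*(-11 + 2*25))*1 = (82*(-11 + 50))*1 = (82*39)*1 = 3198*1 = 3198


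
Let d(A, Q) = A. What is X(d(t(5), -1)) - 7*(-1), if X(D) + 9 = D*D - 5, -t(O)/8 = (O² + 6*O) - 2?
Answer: 179769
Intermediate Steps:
t(O) = 16 - 48*O - 8*O² (t(O) = -8*((O² + 6*O) - 2) = -8*(-2 + O² + 6*O) = 16 - 48*O - 8*O²)
X(D) = -14 + D² (X(D) = -9 + (D*D - 5) = -9 + (D² - 5) = -9 + (-5 + D²) = -14 + D²)
X(d(t(5), -1)) - 7*(-1) = (-14 + (16 - 48*5 - 8*5²)²) - 7*(-1) = (-14 + (16 - 240 - 8*25)²) + 7 = (-14 + (16 - 240 - 200)²) + 7 = (-14 + (-424)²) + 7 = (-14 + 179776) + 7 = 179762 + 7 = 179769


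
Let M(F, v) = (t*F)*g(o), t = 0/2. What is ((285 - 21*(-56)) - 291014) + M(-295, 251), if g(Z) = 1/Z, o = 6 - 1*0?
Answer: -289553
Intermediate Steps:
o = 6 (o = 6 + 0 = 6)
t = 0 (t = 0*(½) = 0)
M(F, v) = 0 (M(F, v) = (0*F)/6 = 0*(⅙) = 0)
((285 - 21*(-56)) - 291014) + M(-295, 251) = ((285 - 21*(-56)) - 291014) + 0 = ((285 + 1176) - 291014) + 0 = (1461 - 291014) + 0 = -289553 + 0 = -289553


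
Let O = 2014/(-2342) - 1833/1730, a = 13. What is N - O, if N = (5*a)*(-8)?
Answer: -1049543047/2025830 ≈ -518.08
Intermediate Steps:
N = -520 (N = (5*13)*(-8) = 65*(-8) = -520)
O = -3888553/2025830 (O = 2014*(-1/2342) - 1833*1/1730 = -1007/1171 - 1833/1730 = -3888553/2025830 ≈ -1.9195)
N - O = -520 - 1*(-3888553/2025830) = -520 + 3888553/2025830 = -1049543047/2025830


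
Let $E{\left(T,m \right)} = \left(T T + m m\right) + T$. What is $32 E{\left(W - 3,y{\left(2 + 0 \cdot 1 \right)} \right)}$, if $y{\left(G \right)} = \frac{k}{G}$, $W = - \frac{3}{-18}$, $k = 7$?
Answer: $\frac{5024}{9} \approx 558.22$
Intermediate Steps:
$W = \frac{1}{6}$ ($W = \left(-3\right) \left(- \frac{1}{18}\right) = \frac{1}{6} \approx 0.16667$)
$y{\left(G \right)} = \frac{7}{G}$
$E{\left(T,m \right)} = T + T^{2} + m^{2}$ ($E{\left(T,m \right)} = \left(T^{2} + m^{2}\right) + T = T + T^{2} + m^{2}$)
$32 E{\left(W - 3,y{\left(2 + 0 \cdot 1 \right)} \right)} = 32 \left(\left(\frac{1}{6} - 3\right) + \left(\frac{1}{6} - 3\right)^{2} + \left(\frac{7}{2 + 0 \cdot 1}\right)^{2}\right) = 32 \left(\left(\frac{1}{6} - 3\right) + \left(\frac{1}{6} - 3\right)^{2} + \left(\frac{7}{2 + 0}\right)^{2}\right) = 32 \left(- \frac{17}{6} + \left(- \frac{17}{6}\right)^{2} + \left(\frac{7}{2}\right)^{2}\right) = 32 \left(- \frac{17}{6} + \frac{289}{36} + \left(7 \cdot \frac{1}{2}\right)^{2}\right) = 32 \left(- \frac{17}{6} + \frac{289}{36} + \left(\frac{7}{2}\right)^{2}\right) = 32 \left(- \frac{17}{6} + \frac{289}{36} + \frac{49}{4}\right) = 32 \cdot \frac{157}{9} = \frac{5024}{9}$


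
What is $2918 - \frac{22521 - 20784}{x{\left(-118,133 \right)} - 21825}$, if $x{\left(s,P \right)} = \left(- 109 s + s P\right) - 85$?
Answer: $\frac{72198893}{24742} \approx 2918.1$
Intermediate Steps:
$x{\left(s,P \right)} = -85 - 109 s + P s$ ($x{\left(s,P \right)} = \left(- 109 s + P s\right) - 85 = -85 - 109 s + P s$)
$2918 - \frac{22521 - 20784}{x{\left(-118,133 \right)} - 21825} = 2918 - \frac{22521 - 20784}{\left(-85 - -12862 + 133 \left(-118\right)\right) - 21825} = 2918 - \frac{1737}{\left(-85 + 12862 - 15694\right) - 21825} = 2918 - \frac{1737}{-2917 - 21825} = 2918 - \frac{1737}{-24742} = 2918 - 1737 \left(- \frac{1}{24742}\right) = 2918 - - \frac{1737}{24742} = 2918 + \frac{1737}{24742} = \frac{72198893}{24742}$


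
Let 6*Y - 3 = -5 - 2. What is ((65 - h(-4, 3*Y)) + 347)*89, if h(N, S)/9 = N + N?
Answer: 43076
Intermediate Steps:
Y = -2/3 (Y = 1/2 + (-5 - 2)/6 = 1/2 + (1/6)*(-7) = 1/2 - 7/6 = -2/3 ≈ -0.66667)
h(N, S) = 18*N (h(N, S) = 9*(N + N) = 9*(2*N) = 18*N)
((65 - h(-4, 3*Y)) + 347)*89 = ((65 - 18*(-4)) + 347)*89 = ((65 - 1*(-72)) + 347)*89 = ((65 + 72) + 347)*89 = (137 + 347)*89 = 484*89 = 43076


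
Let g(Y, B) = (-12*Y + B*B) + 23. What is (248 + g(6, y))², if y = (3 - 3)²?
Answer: 39601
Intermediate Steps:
y = 0 (y = 0² = 0)
g(Y, B) = 23 + B² - 12*Y (g(Y, B) = (-12*Y + B²) + 23 = (B² - 12*Y) + 23 = 23 + B² - 12*Y)
(248 + g(6, y))² = (248 + (23 + 0² - 12*6))² = (248 + (23 + 0 - 72))² = (248 - 49)² = 199² = 39601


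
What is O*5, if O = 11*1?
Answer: 55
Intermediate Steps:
O = 11
O*5 = 11*5 = 55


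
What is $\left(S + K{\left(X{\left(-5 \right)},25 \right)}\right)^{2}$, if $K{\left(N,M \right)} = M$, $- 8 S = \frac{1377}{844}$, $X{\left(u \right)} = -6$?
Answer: $\frac{28030460929}{45589504} \approx 614.84$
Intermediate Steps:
$S = - \frac{1377}{6752}$ ($S = - \frac{1377 \cdot \frac{1}{844}}{8} = \left(- \frac{1}{8}\right) \frac{1377}{844} = - \frac{1377}{6752} \approx -0.20394$)
$\left(S + K{\left(X{\left(-5 \right)},25 \right)}\right)^{2} = \left(- \frac{1377}{6752} + 25\right)^{2} = \left(\frac{167423}{6752}\right)^{2} = \frac{28030460929}{45589504}$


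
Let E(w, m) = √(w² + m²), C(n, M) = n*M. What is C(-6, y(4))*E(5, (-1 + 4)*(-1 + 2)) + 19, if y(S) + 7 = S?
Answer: 19 + 18*√34 ≈ 123.96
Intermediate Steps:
y(S) = -7 + S
C(n, M) = M*n
E(w, m) = √(m² + w²)
C(-6, y(4))*E(5, (-1 + 4)*(-1 + 2)) + 19 = ((-7 + 4)*(-6))*√(((-1 + 4)*(-1 + 2))² + 5²) + 19 = (-3*(-6))*√((3*1)² + 25) + 19 = 18*√(3² + 25) + 19 = 18*√(9 + 25) + 19 = 18*√34 + 19 = 19 + 18*√34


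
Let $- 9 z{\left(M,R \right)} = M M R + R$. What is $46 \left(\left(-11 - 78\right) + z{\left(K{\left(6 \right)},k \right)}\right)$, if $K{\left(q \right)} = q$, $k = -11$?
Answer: $- \frac{18124}{9} \approx -2013.8$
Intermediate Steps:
$z{\left(M,R \right)} = - \frac{R}{9} - \frac{R M^{2}}{9}$ ($z{\left(M,R \right)} = - \frac{M M R + R}{9} = - \frac{M^{2} R + R}{9} = - \frac{R M^{2} + R}{9} = - \frac{R + R M^{2}}{9} = - \frac{R}{9} - \frac{R M^{2}}{9}$)
$46 \left(\left(-11 - 78\right) + z{\left(K{\left(6 \right)},k \right)}\right) = 46 \left(\left(-11 - 78\right) - - \frac{11 \left(1 + 6^{2}\right)}{9}\right) = 46 \left(\left(-11 - 78\right) - - \frac{11 \left(1 + 36\right)}{9}\right) = 46 \left(-89 - \left(- \frac{11}{9}\right) 37\right) = 46 \left(-89 + \frac{407}{9}\right) = 46 \left(- \frac{394}{9}\right) = - \frac{18124}{9}$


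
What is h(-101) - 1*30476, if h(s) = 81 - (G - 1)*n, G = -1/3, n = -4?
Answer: -91201/3 ≈ -30400.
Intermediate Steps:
G = -⅓ (G = -1*⅓ = -⅓ ≈ -0.33333)
h(s) = 227/3 (h(s) = 81 - (-⅓ - 1)*(-4) = 81 - (-4)*(-4)/3 = 81 - 1*16/3 = 81 - 16/3 = 227/3)
h(-101) - 1*30476 = 227/3 - 1*30476 = 227/3 - 30476 = -91201/3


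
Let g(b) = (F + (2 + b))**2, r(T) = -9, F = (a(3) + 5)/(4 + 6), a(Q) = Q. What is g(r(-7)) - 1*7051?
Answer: -175314/25 ≈ -7012.6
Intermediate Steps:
F = 4/5 (F = (3 + 5)/(4 + 6) = 8/10 = 8*(1/10) = 4/5 ≈ 0.80000)
g(b) = (14/5 + b)**2 (g(b) = (4/5 + (2 + b))**2 = (14/5 + b)**2)
g(r(-7)) - 1*7051 = (14 + 5*(-9))**2/25 - 1*7051 = (14 - 45)**2/25 - 7051 = (1/25)*(-31)**2 - 7051 = (1/25)*961 - 7051 = 961/25 - 7051 = -175314/25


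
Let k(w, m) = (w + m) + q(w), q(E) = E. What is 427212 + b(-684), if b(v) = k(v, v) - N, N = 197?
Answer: 424963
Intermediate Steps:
k(w, m) = m + 2*w (k(w, m) = (w + m) + w = (m + w) + w = m + 2*w)
b(v) = -197 + 3*v (b(v) = (v + 2*v) - 1*197 = 3*v - 197 = -197 + 3*v)
427212 + b(-684) = 427212 + (-197 + 3*(-684)) = 427212 + (-197 - 2052) = 427212 - 2249 = 424963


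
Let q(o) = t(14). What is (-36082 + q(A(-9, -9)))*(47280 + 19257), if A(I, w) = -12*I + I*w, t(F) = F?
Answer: -2399856516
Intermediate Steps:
q(o) = 14
(-36082 + q(A(-9, -9)))*(47280 + 19257) = (-36082 + 14)*(47280 + 19257) = -36068*66537 = -2399856516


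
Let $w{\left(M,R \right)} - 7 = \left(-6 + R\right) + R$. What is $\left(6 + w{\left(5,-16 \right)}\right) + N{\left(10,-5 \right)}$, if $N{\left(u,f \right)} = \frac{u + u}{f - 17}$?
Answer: $- \frac{285}{11} \approx -25.909$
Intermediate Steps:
$w{\left(M,R \right)} = 1 + 2 R$ ($w{\left(M,R \right)} = 7 + \left(\left(-6 + R\right) + R\right) = 7 + \left(-6 + 2 R\right) = 1 + 2 R$)
$N{\left(u,f \right)} = \frac{2 u}{-17 + f}$
$\left(6 + w{\left(5,-16 \right)}\right) + N{\left(10,-5 \right)} = \left(6 + \left(1 + 2 \left(-16\right)\right)\right) + 2 \cdot 10 \frac{1}{-17 - 5} = \left(6 + \left(1 - 32\right)\right) + 2 \cdot 10 \frac{1}{-22} = \left(6 - 31\right) + 2 \cdot 10 \left(- \frac{1}{22}\right) = -25 - \frac{10}{11} = - \frac{285}{11}$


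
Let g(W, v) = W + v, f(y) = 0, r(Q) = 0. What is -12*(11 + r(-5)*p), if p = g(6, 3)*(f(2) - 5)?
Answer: -132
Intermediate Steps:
p = -45 (p = (6 + 3)*(0 - 5) = 9*(-5) = -45)
-12*(11 + r(-5)*p) = -12*(11 + 0*(-45)) = -12*(11 + 0) = -12*11 = -132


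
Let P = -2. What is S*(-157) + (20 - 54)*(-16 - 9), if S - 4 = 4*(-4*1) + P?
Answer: 3048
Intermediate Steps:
S = -14 (S = 4 + (4*(-4*1) - 2) = 4 + (4*(-4) - 2) = 4 + (-16 - 2) = 4 - 18 = -14)
S*(-157) + (20 - 54)*(-16 - 9) = -14*(-157) + (20 - 54)*(-16 - 9) = 2198 - 34*(-25) = 2198 + 850 = 3048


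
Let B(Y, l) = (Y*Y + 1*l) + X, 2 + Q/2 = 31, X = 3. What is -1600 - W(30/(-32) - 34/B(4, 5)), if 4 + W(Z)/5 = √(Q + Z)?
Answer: -1580 - 5*√8013/12 ≈ -1617.3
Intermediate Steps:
Q = 58 (Q = -4 + 2*31 = -4 + 62 = 58)
B(Y, l) = 3 + l + Y² (B(Y, l) = (Y*Y + 1*l) + 3 = (Y² + l) + 3 = (l + Y²) + 3 = 3 + l + Y²)
W(Z) = -20 + 5*√(58 + Z)
-1600 - W(30/(-32) - 34/B(4, 5)) = -1600 - (-20 + 5*√(58 + (30/(-32) - 34/(3 + 5 + 4²)))) = -1600 - (-20 + 5*√(58 + (30*(-1/32) - 34/(3 + 5 + 16)))) = -1600 - (-20 + 5*√(58 + (-15/16 - 34/24))) = -1600 - (-20 + 5*√(58 + (-15/16 - 34*1/24))) = -1600 - (-20 + 5*√(58 + (-15/16 - 17/12))) = -1600 - (-20 + 5*√(58 - 113/48)) = -1600 - (-20 + 5*√(2671/48)) = -1600 - (-20 + 5*(√8013/12)) = -1600 - (-20 + 5*√8013/12) = -1600 + (20 - 5*√8013/12) = -1580 - 5*√8013/12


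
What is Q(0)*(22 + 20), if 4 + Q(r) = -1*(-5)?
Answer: 42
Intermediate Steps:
Q(r) = 1 (Q(r) = -4 - 1*(-5) = -4 + 5 = 1)
Q(0)*(22 + 20) = 1*(22 + 20) = 1*42 = 42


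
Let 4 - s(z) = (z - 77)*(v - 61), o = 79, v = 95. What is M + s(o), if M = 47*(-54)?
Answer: -2602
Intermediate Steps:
s(z) = 2622 - 34*z (s(z) = 4 - (z - 77)*(95 - 61) = 4 - (-77 + z)*34 = 4 - (-2618 + 34*z) = 4 + (2618 - 34*z) = 2622 - 34*z)
M = -2538
M + s(o) = -2538 + (2622 - 34*79) = -2538 + (2622 - 2686) = -2538 - 64 = -2602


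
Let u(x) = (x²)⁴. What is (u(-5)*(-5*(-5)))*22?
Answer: 214843750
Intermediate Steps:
u(x) = x⁸
(u(-5)*(-5*(-5)))*22 = ((-5)⁸*(-5*(-5)))*22 = (390625*25)*22 = 9765625*22 = 214843750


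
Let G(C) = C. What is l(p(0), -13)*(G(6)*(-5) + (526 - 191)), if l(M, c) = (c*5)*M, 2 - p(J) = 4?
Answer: 39650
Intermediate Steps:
p(J) = -2 (p(J) = 2 - 1*4 = 2 - 4 = -2)
l(M, c) = 5*M*c (l(M, c) = (5*c)*M = 5*M*c)
l(p(0), -13)*(G(6)*(-5) + (526 - 191)) = (5*(-2)*(-13))*(6*(-5) + (526 - 191)) = 130*(-30 + 335) = 130*305 = 39650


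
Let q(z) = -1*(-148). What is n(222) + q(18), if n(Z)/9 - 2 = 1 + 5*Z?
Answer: 10165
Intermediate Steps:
q(z) = 148
n(Z) = 27 + 45*Z (n(Z) = 18 + 9*(1 + 5*Z) = 18 + (9 + 45*Z) = 27 + 45*Z)
n(222) + q(18) = (27 + 45*222) + 148 = (27 + 9990) + 148 = 10017 + 148 = 10165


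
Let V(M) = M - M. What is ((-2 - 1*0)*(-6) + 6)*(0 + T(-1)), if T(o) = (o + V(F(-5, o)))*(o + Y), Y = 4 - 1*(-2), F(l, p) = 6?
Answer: -90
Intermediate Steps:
Y = 6 (Y = 4 + 2 = 6)
V(M) = 0
T(o) = o*(6 + o) (T(o) = (o + 0)*(o + 6) = o*(6 + o))
((-2 - 1*0)*(-6) + 6)*(0 + T(-1)) = ((-2 - 1*0)*(-6) + 6)*(0 - (6 - 1)) = ((-2 + 0)*(-6) + 6)*(0 - 1*5) = (-2*(-6) + 6)*(0 - 5) = (12 + 6)*(-5) = 18*(-5) = -90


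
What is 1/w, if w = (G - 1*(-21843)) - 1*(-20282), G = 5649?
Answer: 1/47774 ≈ 2.0932e-5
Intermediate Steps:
w = 47774 (w = (5649 - 1*(-21843)) - 1*(-20282) = (5649 + 21843) + 20282 = 27492 + 20282 = 47774)
1/w = 1/47774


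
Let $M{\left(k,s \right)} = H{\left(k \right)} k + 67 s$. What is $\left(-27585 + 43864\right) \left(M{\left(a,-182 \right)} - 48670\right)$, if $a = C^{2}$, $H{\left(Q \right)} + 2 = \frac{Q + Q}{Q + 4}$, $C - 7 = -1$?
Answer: $- \frac{4954611324}{5} \approx -9.9092 \cdot 10^{8}$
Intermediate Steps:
$C = 6$ ($C = 7 - 1 = 6$)
$H{\left(Q \right)} = -2 + \frac{2 Q}{4 + Q}$ ($H{\left(Q \right)} = -2 + \frac{Q + Q}{Q + 4} = -2 + \frac{2 Q}{4 + Q}$)
$a = 36$ ($a = 6^{2} = 36$)
$M{\left(k,s \right)} = 67 s - \frac{8 k}{4 + k}$ ($M{\left(k,s \right)} = - \frac{8}{4 + k} k + 67 s = - \frac{8 k}{4 + k} + 67 s = 67 s - \frac{8 k}{4 + k}$)
$\left(-27585 + 43864\right) \left(M{\left(a,-182 \right)} - 48670\right) = \left(-27585 + 43864\right) \left(\frac{\left(-8\right) 36 + 67 \left(-182\right) \left(4 + 36\right)}{4 + 36} - 48670\right) = 16279 \left(\frac{-288 + 67 \left(-182\right) 40}{40} - 48670\right) = 16279 \left(\frac{-288 - 487760}{40} - 48670\right) = 16279 \left(\frac{1}{40} \left(-488048\right) - 48670\right) = 16279 \left(- \frac{61006}{5} - 48670\right) = 16279 \left(- \frac{304356}{5}\right) = - \frac{4954611324}{5}$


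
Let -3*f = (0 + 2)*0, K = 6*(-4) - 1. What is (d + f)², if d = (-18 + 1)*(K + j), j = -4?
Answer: 243049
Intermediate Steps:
K = -25 (K = -24 - 1 = -25)
d = 493 (d = (-18 + 1)*(-25 - 4) = -17*(-29) = 493)
f = 0 (f = -(0 + 2)*0/3 = -2*0/3 = -⅓*0 = 0)
(d + f)² = (493 + 0)² = 493² = 243049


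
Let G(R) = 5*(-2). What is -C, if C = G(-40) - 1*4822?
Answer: 4832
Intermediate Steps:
G(R) = -10
C = -4832 (C = -10 - 1*4822 = -10 - 4822 = -4832)
-C = -1*(-4832) = 4832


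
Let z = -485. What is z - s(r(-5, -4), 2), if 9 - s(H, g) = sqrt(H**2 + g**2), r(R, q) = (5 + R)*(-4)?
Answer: -492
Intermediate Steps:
r(R, q) = -20 - 4*R
s(H, g) = 9 - sqrt(H**2 + g**2)
z - s(r(-5, -4), 2) = -485 - (9 - sqrt((-20 - 4*(-5))**2 + 2**2)) = -485 - (9 - sqrt((-20 + 20)**2 + 4)) = -485 - (9 - sqrt(0**2 + 4)) = -485 - (9 - sqrt(0 + 4)) = -485 - (9 - sqrt(4)) = -485 - (9 - 1*2) = -485 - (9 - 2) = -485 - 1*7 = -485 - 7 = -492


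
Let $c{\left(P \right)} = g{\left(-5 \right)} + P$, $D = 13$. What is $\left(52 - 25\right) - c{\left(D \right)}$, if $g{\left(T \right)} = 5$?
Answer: $9$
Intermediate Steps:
$c{\left(P \right)} = 5 + P$
$\left(52 - 25\right) - c{\left(D \right)} = \left(52 - 25\right) - \left(5 + 13\right) = 27 - 18 = 9$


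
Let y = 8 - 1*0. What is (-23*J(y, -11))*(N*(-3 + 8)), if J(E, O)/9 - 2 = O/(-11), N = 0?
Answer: 0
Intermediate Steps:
y = 8 (y = 8 + 0 = 8)
J(E, O) = 18 - 9*O/11 (J(E, O) = 18 + 9*(O/(-11)) = 18 + 9*(O*(-1/11)) = 18 + 9*(-O/11) = 18 - 9*O/11)
(-23*J(y, -11))*(N*(-3 + 8)) = (-23*(18 - 9/11*(-11)))*(0*(-3 + 8)) = (-23*(18 + 9))*(0*5) = -23*27*0 = -621*0 = 0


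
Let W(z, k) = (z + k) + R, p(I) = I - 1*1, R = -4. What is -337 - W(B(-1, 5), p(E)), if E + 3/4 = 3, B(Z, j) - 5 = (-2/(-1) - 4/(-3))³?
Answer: -40639/108 ≈ -376.29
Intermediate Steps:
B(Z, j) = 1135/27 (B(Z, j) = 5 + (-2/(-1) - 4/(-3))³ = 5 + (-2*(-1) - 4*(-⅓))³ = 5 + (2 + 4/3)³ = 5 + (10/3)³ = 5 + 1000/27 = 1135/27)
E = 9/4 (E = -¾ + 3 = 9/4 ≈ 2.2500)
p(I) = -1 + I (p(I) = I - 1 = -1 + I)
W(z, k) = -4 + k + z (W(z, k) = (z + k) - 4 = (k + z) - 4 = -4 + k + z)
-337 - W(B(-1, 5), p(E)) = -337 - (-4 + (-1 + 9/4) + 1135/27) = -337 - (-4 + 5/4 + 1135/27) = -337 - 1*4243/108 = -337 - 4243/108 = -40639/108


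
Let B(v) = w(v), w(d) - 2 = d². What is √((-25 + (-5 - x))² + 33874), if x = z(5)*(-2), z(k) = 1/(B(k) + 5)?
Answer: √8901185/16 ≈ 186.47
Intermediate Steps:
w(d) = 2 + d²
B(v) = 2 + v²
z(k) = 1/(7 + k²) (z(k) = 1/((2 + k²) + 5) = 1/(7 + k²))
x = -1/16 (x = -2/(7 + 5²) = -2/(7 + 25) = -2/32 = (1/32)*(-2) = -1/16 ≈ -0.062500)
√((-25 + (-5 - x))² + 33874) = √((-25 + (-5 - 1*(-1/16)))² + 33874) = √((-25 + (-5 + 1/16))² + 33874) = √((-25 - 79/16)² + 33874) = √((-479/16)² + 33874) = √(229441/256 + 33874) = √(8901185/256) = √8901185/16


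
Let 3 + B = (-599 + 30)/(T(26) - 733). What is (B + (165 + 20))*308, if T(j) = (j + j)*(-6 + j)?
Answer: 17033940/307 ≈ 55485.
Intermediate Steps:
T(j) = 2*j*(-6 + j) (T(j) = (2*j)*(-6 + j) = 2*j*(-6 + j))
B = -1490/307 (B = -3 + (-599 + 30)/(2*26*(-6 + 26) - 733) = -3 - 569/(2*26*20 - 733) = -3 - 569/(1040 - 733) = -3 - 569/307 = -1490/307 ≈ -4.8534)
(B + (165 + 20))*308 = (-1490/307 + (165 + 20))*308 = (-1490/307 + 185)*308 = (55305/307)*308 = 17033940/307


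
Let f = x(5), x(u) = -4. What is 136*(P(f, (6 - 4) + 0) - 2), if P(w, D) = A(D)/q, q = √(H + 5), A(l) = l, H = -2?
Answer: -272 + 272*√3/3 ≈ -114.96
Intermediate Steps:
f = -4
q = √3 (q = √(-2 + 5) = √3 ≈ 1.7320)
P(w, D) = D*√3/3 (P(w, D) = D/(√3) = D*(√3/3) = D*√3/3)
136*(P(f, (6 - 4) + 0) - 2) = 136*(((6 - 4) + 0)*√3/3 - 2) = 136*((2 + 0)*√3/3 - 2) = 136*((⅓)*2*√3 - 2) = 136*(2*√3/3 - 2) = 136*(-2 + 2*√3/3) = -272 + 272*√3/3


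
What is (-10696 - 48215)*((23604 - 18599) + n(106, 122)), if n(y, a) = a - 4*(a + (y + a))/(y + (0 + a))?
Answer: -5731824293/19 ≈ -3.0168e+8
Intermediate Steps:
n(y, a) = a - 4*(y + 2*a)/(a + y) (n(y, a) = a - 4*(a + (a + y))/(y + a) = a - 4*(y + 2*a)/(a + y))
(-10696 - 48215)*((23604 - 18599) + n(106, 122)) = (-10696 - 48215)*((23604 - 18599) + (122**2 - 8*122 - 4*106 + 122*106)/(122 + 106)) = -58911*(5005 + (14884 - 976 - 424 + 12932)/228) = -58911*(5005 + (1/228)*26416) = -58911*(5005 + 6604/57) = -58911*291889/57 = -5731824293/19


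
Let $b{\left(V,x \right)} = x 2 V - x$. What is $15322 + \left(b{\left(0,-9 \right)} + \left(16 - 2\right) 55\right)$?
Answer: $16101$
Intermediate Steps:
$b{\left(V,x \right)} = - x + 2 V x$ ($b{\left(V,x \right)} = 2 x V - x = 2 V x - x = - x + 2 V x$)
$15322 + \left(b{\left(0,-9 \right)} + \left(16 - 2\right) 55\right) = 15322 + \left(- 9 \left(-1 + 2 \cdot 0\right) + \left(16 - 2\right) 55\right) = 15322 + \left(- 9 \left(-1 + 0\right) + 14 \cdot 55\right) = 15322 + \left(\left(-9\right) \left(-1\right) + 770\right) = 15322 + \left(9 + 770\right) = 15322 + 779 = 16101$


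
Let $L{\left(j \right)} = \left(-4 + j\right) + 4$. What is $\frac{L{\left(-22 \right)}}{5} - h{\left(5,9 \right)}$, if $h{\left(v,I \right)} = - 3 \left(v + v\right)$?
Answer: $\frac{128}{5} \approx 25.6$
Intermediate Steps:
$L{\left(j \right)} = j$
$h{\left(v,I \right)} = - 6 v$ ($h{\left(v,I \right)} = - 3 \cdot 2 v = - 6 v$)
$\frac{L{\left(-22 \right)}}{5} - h{\left(5,9 \right)} = - \frac{22}{5} - \left(-6\right) 5 = \left(-22\right) \frac{1}{5} - -30 = - \frac{22}{5} + 30 = \frac{128}{5}$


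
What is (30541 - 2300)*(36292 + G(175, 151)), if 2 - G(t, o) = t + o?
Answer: 1015772288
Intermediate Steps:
G(t, o) = 2 - o - t (G(t, o) = 2 - (t + o) = 2 - (o + t) = 2 + (-o - t) = 2 - o - t)
(30541 - 2300)*(36292 + G(175, 151)) = (30541 - 2300)*(36292 + (2 - 1*151 - 1*175)) = 28241*(36292 + (2 - 151 - 175)) = 28241*(36292 - 324) = 28241*35968 = 1015772288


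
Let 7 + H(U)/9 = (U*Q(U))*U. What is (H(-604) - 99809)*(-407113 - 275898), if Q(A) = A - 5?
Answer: 1365787295564048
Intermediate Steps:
Q(A) = -5 + A
H(U) = -63 + 9*U²*(-5 + U) (H(U) = -63 + 9*((U*(-5 + U))*U) = -63 + 9*(U²*(-5 + U)) = -63 + 9*U²*(-5 + U))
(H(-604) - 99809)*(-407113 - 275898) = ((-63 + 9*(-604)²*(-5 - 604)) - 99809)*(-407113 - 275898) = ((-63 + 9*364816*(-609)) - 99809)*(-683011) = ((-63 - 1999556496) - 99809)*(-683011) = (-1999556559 - 99809)*(-683011) = -1999656368*(-683011) = 1365787295564048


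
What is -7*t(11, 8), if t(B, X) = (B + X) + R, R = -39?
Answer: 140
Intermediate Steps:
t(B, X) = -39 + B + X (t(B, X) = (B + X) - 39 = -39 + B + X)
-7*t(11, 8) = -7*(-39 + 11 + 8) = -7*(-20) = 140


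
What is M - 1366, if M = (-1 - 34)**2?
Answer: -141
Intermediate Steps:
M = 1225 (M = (-35)**2 = 1225)
M - 1366 = 1225 - 1366 = -141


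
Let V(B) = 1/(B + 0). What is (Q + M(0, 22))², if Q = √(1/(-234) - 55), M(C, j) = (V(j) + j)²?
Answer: 6472196118637/27407952 + 235225*I*√334646/18876 ≈ 2.3614e+5 + 7208.9*I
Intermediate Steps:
V(B) = 1/B
M(C, j) = (j + 1/j)² (M(C, j) = (1/j + j)² = (j + 1/j)²)
Q = I*√334646/78 (Q = √(-1/234 - 55) = √(-12871/234) = I*√334646/78 ≈ 7.4165*I)
(Q + M(0, 22))² = (I*√334646/78 + (1 + 22²)²/22²)² = (I*√334646/78 + (1 + 484)²/484)² = (I*√334646/78 + (1/484)*485²)² = (I*√334646/78 + (1/484)*235225)² = (I*√334646/78 + 235225/484)² = (235225/484 + I*√334646/78)²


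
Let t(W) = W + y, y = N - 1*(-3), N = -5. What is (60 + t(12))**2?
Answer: 4900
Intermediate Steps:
y = -2 (y = -5 - 1*(-3) = -5 + 3 = -2)
t(W) = -2 + W (t(W) = W - 2 = -2 + W)
(60 + t(12))**2 = (60 + (-2 + 12))**2 = (60 + 10)**2 = 70**2 = 4900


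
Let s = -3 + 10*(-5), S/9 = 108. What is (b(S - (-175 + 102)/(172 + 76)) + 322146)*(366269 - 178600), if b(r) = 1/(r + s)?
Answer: 13783247623948802/227985 ≈ 6.0457e+10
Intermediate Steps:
S = 972 (S = 9*108 = 972)
s = -53 (s = -3 - 50 = -53)
b(r) = 1/(-53 + r) (b(r) = 1/(r - 53) = 1/(-53 + r))
(b(S - (-175 + 102)/(172 + 76)) + 322146)*(366269 - 178600) = (1/(-53 + (972 - (-175 + 102)/(172 + 76))) + 322146)*(366269 - 178600) = (1/(-53 + (972 - (-73)/248)) + 322146)*187669 = (1/(-53 + (972 - 1*(-73/248))) + 322146)*187669 = (1/(-53 + (972 + 73/248)) + 322146)*187669 = (1/(-53 + 241129/248) + 322146)*187669 = (1/(227985/248) + 322146)*187669 = (248/227985 + 322146)*187669 = (73444456058/227985)*187669 = 13783247623948802/227985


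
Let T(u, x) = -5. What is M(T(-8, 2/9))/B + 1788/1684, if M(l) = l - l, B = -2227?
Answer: 447/421 ≈ 1.0618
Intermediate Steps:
M(l) = 0
M(T(-8, 2/9))/B + 1788/1684 = 0/(-2227) + 1788/1684 = 0*(-1/2227) + 1788*(1/1684) = 0 + 447/421 = 447/421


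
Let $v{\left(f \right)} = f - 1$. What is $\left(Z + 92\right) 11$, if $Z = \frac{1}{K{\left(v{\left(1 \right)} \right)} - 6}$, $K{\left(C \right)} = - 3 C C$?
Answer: $\frac{6061}{6} \approx 1010.2$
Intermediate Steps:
$v{\left(f \right)} = -1 + f$
$K{\left(C \right)} = - 3 C^{2}$
$Z = - \frac{1}{6}$ ($Z = \frac{1}{- 3 \left(-1 + 1\right)^{2} - 6} = \frac{1}{- 3 \cdot 0^{2} - 6} = \frac{1}{\left(-3\right) 0 - 6} = \frac{1}{0 - 6} = \frac{1}{-6} = - \frac{1}{6} \approx -0.16667$)
$\left(Z + 92\right) 11 = \left(- \frac{1}{6} + 92\right) 11 = \frac{551}{6} \cdot 11 = \frac{6061}{6}$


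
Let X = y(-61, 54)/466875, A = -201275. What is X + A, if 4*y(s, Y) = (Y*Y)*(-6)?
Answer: -10441141111/51875 ≈ -2.0128e+5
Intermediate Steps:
y(s, Y) = -3*Y²/2 (y(s, Y) = ((Y*Y)*(-6))/4 = (Y²*(-6))/4 = (-6*Y²)/4 = -3*Y²/2)
X = -486/51875 (X = -3/2*54²/466875 = -3/2*2916*(1/466875) = -4374*1/466875 = -486/51875 ≈ -0.0093687)
X + A = -486/51875 - 201275 = -10441141111/51875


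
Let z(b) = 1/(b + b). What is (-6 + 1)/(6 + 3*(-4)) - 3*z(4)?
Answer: 11/24 ≈ 0.45833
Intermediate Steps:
z(b) = 1/(2*b)
(-6 + 1)/(6 + 3*(-4)) - 3*z(4) = (-6 + 1)/(6 + 3*(-4)) - 3/(2*4) = -5/(6 - 12) - 3/(2*4) = -5/(-6) - 3*1/8 = -5*(-1/6) - 3/8 = 5/6 - 3/8 = 11/24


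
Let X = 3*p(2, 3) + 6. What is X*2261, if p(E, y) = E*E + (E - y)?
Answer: 33915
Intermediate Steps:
p(E, y) = E + E² - y (p(E, y) = E² + (E - y) = E + E² - y)
X = 15 (X = 3*(2 + 2² - 1*3) + 6 = 3*(2 + 4 - 3) + 6 = 3*3 + 6 = 9 + 6 = 15)
X*2261 = 15*2261 = 33915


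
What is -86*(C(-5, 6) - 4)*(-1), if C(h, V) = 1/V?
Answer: -989/3 ≈ -329.67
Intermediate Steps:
-86*(C(-5, 6) - 4)*(-1) = -86*(1/6 - 4)*(-1) = -(-989)*(-1)/3 = -86*23/6 = -989/3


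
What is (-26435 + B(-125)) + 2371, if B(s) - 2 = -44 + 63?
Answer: -24043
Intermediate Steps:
B(s) = 21 (B(s) = 2 + (-44 + 63) = 2 + 19 = 21)
(-26435 + B(-125)) + 2371 = (-26435 + 21) + 2371 = -26414 + 2371 = -24043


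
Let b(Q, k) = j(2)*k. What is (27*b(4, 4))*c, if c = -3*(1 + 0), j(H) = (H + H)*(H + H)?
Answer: -5184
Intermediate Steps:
j(H) = 4*H² (j(H) = (2*H)*(2*H) = 4*H²)
c = -3 (c = -3*1 = -3)
b(Q, k) = 16*k (b(Q, k) = (4*2²)*k = (4*4)*k = 16*k)
(27*b(4, 4))*c = (27*(16*4))*(-3) = (27*64)*(-3) = 1728*(-3) = -5184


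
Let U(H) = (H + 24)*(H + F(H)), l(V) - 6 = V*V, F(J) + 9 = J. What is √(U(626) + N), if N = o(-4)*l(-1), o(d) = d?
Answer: √807922 ≈ 898.84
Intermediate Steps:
F(J) = -9 + J
l(V) = 6 + V² (l(V) = 6 + V*V = 6 + V²)
U(H) = (-9 + 2*H)*(24 + H) (U(H) = (H + 24)*(H + (-9 + H)) = (24 + H)*(-9 + 2*H) = (-9 + 2*H)*(24 + H))
N = -28 (N = -4*(6 + (-1)²) = -4*(6 + 1) = -4*7 = -28)
√(U(626) + N) = √((-216 + 2*626² + 39*626) - 28) = √((-216 + 2*391876 + 24414) - 28) = √((-216 + 783752 + 24414) - 28) = √(807950 - 28) = √807922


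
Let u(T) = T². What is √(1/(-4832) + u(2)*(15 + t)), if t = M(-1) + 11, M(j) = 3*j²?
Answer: 21*√383842/1208 ≈ 10.770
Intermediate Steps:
t = 14 (t = 3*(-1)² + 11 = 3*1 + 11 = 3 + 11 = 14)
√(1/(-4832) + u(2)*(15 + t)) = √(1/(-4832) + 2²*(15 + 14)) = √(-1/4832 + 4*29) = √(-1/4832 + 116) = √(560511/4832) = 21*√383842/1208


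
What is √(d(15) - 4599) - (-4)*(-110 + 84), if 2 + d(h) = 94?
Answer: -104 + I*√4507 ≈ -104.0 + 67.134*I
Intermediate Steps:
d(h) = 92 (d(h) = -2 + 94 = 92)
√(d(15) - 4599) - (-4)*(-110 + 84) = √(92 - 4599) - (-4)*(-110 + 84) = √(-4507) - (-4)*(-26) = I*√4507 - 1*104 = I*√4507 - 104 = -104 + I*√4507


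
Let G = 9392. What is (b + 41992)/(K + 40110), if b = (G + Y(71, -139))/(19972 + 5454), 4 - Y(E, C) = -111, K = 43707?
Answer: 1067698099/2131131042 ≈ 0.50100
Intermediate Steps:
Y(E, C) = 115 (Y(E, C) = 4 - 1*(-111) = 4 + 111 = 115)
b = 9507/25426 (b = (9392 + 115)/(19972 + 5454) = 9507/25426 ≈ 0.37391)
(b + 41992)/(K + 40110) = (9507/25426 + 41992)/(43707 + 40110) = (1067698099/25426)/83817 = (1067698099/25426)*(1/83817) = 1067698099/2131131042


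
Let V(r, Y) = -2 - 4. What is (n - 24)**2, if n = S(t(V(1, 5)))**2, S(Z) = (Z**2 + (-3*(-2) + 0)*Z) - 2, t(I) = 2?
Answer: 29584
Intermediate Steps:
V(r, Y) = -6
S(Z) = -2 + Z**2 + 6*Z (S(Z) = (Z**2 + (6 + 0)*Z) - 2 = (Z**2 + 6*Z) - 2 = -2 + Z**2 + 6*Z)
n = 196 (n = (-2 + 2**2 + 6*2)**2 = (-2 + 4 + 12)**2 = 14**2 = 196)
(n - 24)**2 = (196 - 24)**2 = 172**2 = 29584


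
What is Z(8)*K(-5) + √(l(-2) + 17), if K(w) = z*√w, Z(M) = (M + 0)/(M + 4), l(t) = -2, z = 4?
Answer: √15 + 8*I*√5/3 ≈ 3.873 + 5.9628*I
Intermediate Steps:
Z(M) = M/(4 + M)
K(w) = 4*√w
Z(8)*K(-5) + √(l(-2) + 17) = (8/(4 + 8))*(4*√(-5)) + √(-2 + 17) = (8/12)*(4*(I*√5)) + √15 = (8*(1/12))*(4*I*√5) + √15 = 2*(4*I*√5)/3 + √15 = 8*I*√5/3 + √15 = √15 + 8*I*√5/3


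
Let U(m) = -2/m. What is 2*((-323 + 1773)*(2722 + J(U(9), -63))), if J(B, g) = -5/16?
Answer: 31571575/4 ≈ 7.8929e+6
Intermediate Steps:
J(B, g) = -5/16 (J(B, g) = -5*1/16 = -5/16)
2*((-323 + 1773)*(2722 + J(U(9), -63))) = 2*((-323 + 1773)*(2722 - 5/16)) = 2*(1450*(43547/16)) = 2*(31571575/8) = 31571575/4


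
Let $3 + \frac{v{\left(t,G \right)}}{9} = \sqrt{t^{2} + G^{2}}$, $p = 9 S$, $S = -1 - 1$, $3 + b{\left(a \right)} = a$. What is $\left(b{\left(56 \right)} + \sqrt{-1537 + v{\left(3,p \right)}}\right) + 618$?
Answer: $671 + \sqrt{-1564 + 27 \sqrt{37}} \approx 671.0 + 37.413 i$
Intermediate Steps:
$b{\left(a \right)} = -3 + a$
$S = -2$ ($S = -1 - 1 = -2$)
$p = -18$ ($p = 9 \left(-2\right) = -18$)
$v{\left(t,G \right)} = -27 + 9 \sqrt{G^{2} + t^{2}}$ ($v{\left(t,G \right)} = -27 + 9 \sqrt{t^{2} + G^{2}} = -27 + 9 \sqrt{G^{2} + t^{2}}$)
$\left(b{\left(56 \right)} + \sqrt{-1537 + v{\left(3,p \right)}}\right) + 618 = \left(\left(-3 + 56\right) + \sqrt{-1537 - \left(27 - 9 \sqrt{\left(-18\right)^{2} + 3^{2}}\right)}\right) + 618 = \left(53 + \sqrt{-1537 - \left(27 - 9 \sqrt{324 + 9}\right)}\right) + 618 = \left(53 + \sqrt{-1537 - \left(27 - 9 \sqrt{333}\right)}\right) + 618 = \left(53 + \sqrt{-1537 - \left(27 - 9 \cdot 3 \sqrt{37}\right)}\right) + 618 = \left(53 + \sqrt{-1537 - \left(27 - 27 \sqrt{37}\right)}\right) + 618 = \left(53 + \sqrt{-1564 + 27 \sqrt{37}}\right) + 618 = 671 + \sqrt{-1564 + 27 \sqrt{37}}$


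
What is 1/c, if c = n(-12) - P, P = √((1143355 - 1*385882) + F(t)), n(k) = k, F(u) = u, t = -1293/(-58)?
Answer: 232/14642125 - √2548214166/43926375 ≈ -0.0011333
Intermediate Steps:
t = 1293/58 (t = -1293*(-1/58) = 1293/58 ≈ 22.293)
P = √2548214166/58 (P = √((1143355 - 1*385882) + 1293/58) = √((1143355 - 385882) + 1293/58) = √(757473 + 1293/58) = √(43934727/58) = √2548214166/58 ≈ 870.34)
c = -12 - √2548214166/58 ≈ -882.34
1/c = 1/(-12 - √2548214166/58)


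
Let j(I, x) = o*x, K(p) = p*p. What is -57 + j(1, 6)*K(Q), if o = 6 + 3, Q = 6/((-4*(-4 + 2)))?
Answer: -213/8 ≈ -26.625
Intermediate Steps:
Q = ¾ (Q = 6/((-4*(-2))) = 6/8 = 6*(⅛) = ¾ ≈ 0.75000)
K(p) = p²
o = 9
j(I, x) = 9*x
-57 + j(1, 6)*K(Q) = -57 + (9*6)*(¾)² = -57 + 54*(9/16) = -57 + 243/8 = -213/8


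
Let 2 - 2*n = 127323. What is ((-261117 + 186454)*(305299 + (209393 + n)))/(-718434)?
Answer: 67350729769/1436868 ≈ 46873.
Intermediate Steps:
n = -127321/2 (n = 1 - ½*127323 = 1 - 127323/2 = -127321/2 ≈ -63661.)
((-261117 + 186454)*(305299 + (209393 + n)))/(-718434) = ((-261117 + 186454)*(305299 + (209393 - 127321/2)))/(-718434) = -74663*(305299 + 291465/2)*(-1/718434) = -74663*902063/2*(-1/718434) = -67350729769/2*(-1/718434) = 67350729769/1436868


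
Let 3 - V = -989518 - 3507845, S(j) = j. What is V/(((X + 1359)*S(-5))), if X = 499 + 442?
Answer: -2248683/5750 ≈ -391.08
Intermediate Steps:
X = 941
V = 4497366 (V = 3 - (-989518 - 3507845) = 3 - 1*(-4497363) = 3 + 4497363 = 4497366)
V/(((X + 1359)*S(-5))) = 4497366/(((941 + 1359)*(-5))) = 4497366/((2300*(-5))) = 4497366/(-11500) = 4497366*(-1/11500) = -2248683/5750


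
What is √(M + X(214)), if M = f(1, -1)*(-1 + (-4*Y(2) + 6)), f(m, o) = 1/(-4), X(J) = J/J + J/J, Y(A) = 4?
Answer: √19/2 ≈ 2.1795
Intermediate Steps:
X(J) = 2 (X(J) = 1 + 1 = 2)
f(m, o) = -¼
M = 11/4 (M = -(-1 + (-4*4 + 6))/4 = -(-1 + (-16 + 6))/4 = -(-1 - 10)/4 = -¼*(-11) = 11/4 ≈ 2.7500)
√(M + X(214)) = √(11/4 + 2) = √(19/4) = √19/2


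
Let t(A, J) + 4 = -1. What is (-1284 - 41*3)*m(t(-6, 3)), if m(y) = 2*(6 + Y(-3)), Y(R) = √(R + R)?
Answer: -16884 - 2814*I*√6 ≈ -16884.0 - 6892.9*I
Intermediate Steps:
t(A, J) = -5 (t(A, J) = -4 - 1 = -5)
Y(R) = √2*√R (Y(R) = √(2*R) = √2*√R)
m(y) = 12 + 2*I*√6 (m(y) = 2*(6 + √2*√(-3)) = 2*(6 + √2*(I*√3)) = 2*(6 + I*√6) = 12 + 2*I*√6)
(-1284 - 41*3)*m(t(-6, 3)) = (-1284 - 41*3)*(12 + 2*I*√6) = (-1284 - 123)*(12 + 2*I*√6) = -1407*(12 + 2*I*√6) = -16884 - 2814*I*√6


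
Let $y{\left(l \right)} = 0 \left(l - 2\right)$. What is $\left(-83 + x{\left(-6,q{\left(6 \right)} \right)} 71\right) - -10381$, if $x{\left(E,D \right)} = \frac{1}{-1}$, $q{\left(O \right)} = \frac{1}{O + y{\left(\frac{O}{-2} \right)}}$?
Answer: $10227$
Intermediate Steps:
$y{\left(l \right)} = 0$ ($y{\left(l \right)} = 0 \left(-2 + l\right) = 0$)
$q{\left(O \right)} = \frac{1}{O}$ ($q{\left(O \right)} = \frac{1}{O + 0} = \frac{1}{O}$)
$x{\left(E,D \right)} = -1$
$\left(-83 + x{\left(-6,q{\left(6 \right)} \right)} 71\right) - -10381 = \left(-83 - 71\right) - -10381 = \left(-83 - 71\right) + 10381 = -154 + 10381 = 10227$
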